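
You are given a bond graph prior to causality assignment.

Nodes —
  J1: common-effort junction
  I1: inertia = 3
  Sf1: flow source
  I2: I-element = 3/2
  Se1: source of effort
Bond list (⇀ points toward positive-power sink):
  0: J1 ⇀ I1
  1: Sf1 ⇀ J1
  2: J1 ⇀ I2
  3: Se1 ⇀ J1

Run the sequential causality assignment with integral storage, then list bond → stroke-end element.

b0 →I1
b1 →Sf1
b2 →I2
b3 →J1

bond 1 →Sf1  (source Sf1 imposes f)
bond 3 →J1  (Se1: effort source, stroke at far end)
bond 0 →I1  (common-e at J1 fixed by 3)
bond 2 →I2  (J1: bond 3 brought effort, rest push out)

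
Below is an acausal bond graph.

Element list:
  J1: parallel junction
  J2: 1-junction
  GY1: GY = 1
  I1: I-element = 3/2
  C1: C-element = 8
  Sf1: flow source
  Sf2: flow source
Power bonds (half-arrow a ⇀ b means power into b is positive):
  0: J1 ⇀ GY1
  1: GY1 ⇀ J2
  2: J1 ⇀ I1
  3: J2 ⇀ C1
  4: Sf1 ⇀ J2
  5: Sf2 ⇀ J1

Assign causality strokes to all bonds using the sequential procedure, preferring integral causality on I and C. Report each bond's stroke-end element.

b0 stroke→J1
b1 stroke→J2
b2 stroke→I1
b3 stroke→J2
b4 stroke→Sf1
b5 stroke→Sf2

#4 |Sf1  (Sf1: flow source, stroke at near end)
#5 |Sf2  (Sf2 fixes flow; stroke at Sf2)
#1 |J2  (common-f at J2 fixed by 4)
#3 |J2  (J2 flow already set via bond 4)
#0 |J1  (GY1: gyrator matches bond 1)
#2 |I1  (J1 effort already set via bond 0)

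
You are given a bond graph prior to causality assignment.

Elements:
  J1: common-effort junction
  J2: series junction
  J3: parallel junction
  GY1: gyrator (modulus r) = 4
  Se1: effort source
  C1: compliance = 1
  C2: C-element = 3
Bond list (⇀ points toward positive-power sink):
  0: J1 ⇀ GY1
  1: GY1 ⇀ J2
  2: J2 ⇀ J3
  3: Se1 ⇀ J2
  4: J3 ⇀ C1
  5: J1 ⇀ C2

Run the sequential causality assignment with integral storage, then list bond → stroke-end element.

#3 stroke at J2  (Se1 (Se) sets effort on bond)
#4 stroke at J3  (C1 outputs effort q/C1)
#2 stroke at J2  (J3: bond 4 brought effort, rest push out)
#1 stroke at GY1  (closing 1-jn rule on J2)
#0 stroke at GY1  (through GY1, causality inverts; strokes same side of GY1)
#5 stroke at J1  (J1: last free bond brings effort in)

bond 0 stroke→GY1
bond 1 stroke→GY1
bond 2 stroke→J2
bond 3 stroke→J2
bond 4 stroke→J3
bond 5 stroke→J1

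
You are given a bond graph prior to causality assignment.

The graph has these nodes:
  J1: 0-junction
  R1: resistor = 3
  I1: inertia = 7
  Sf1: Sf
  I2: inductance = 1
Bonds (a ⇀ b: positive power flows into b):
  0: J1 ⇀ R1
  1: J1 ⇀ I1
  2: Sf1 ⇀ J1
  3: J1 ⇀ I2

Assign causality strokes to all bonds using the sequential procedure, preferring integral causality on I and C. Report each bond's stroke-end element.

#2 |Sf1  (Sf1 fixes flow; stroke at Sf1)
#1 |I1  (I1 outputs flow p/I1)
#3 |I2  (I2 integral (f out))
#0 |J1  (closing 0-jn rule on J1)

bond 0 |J1
bond 1 |I1
bond 2 |Sf1
bond 3 |I2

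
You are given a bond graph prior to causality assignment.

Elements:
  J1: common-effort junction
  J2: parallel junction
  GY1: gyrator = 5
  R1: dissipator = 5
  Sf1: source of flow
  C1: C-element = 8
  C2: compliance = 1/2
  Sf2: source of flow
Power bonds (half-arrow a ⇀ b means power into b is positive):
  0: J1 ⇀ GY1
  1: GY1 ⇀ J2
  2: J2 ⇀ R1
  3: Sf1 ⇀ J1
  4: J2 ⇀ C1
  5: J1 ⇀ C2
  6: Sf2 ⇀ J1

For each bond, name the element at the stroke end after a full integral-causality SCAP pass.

b0 |GY1
b1 |GY1
b2 |R1
b3 |Sf1
b4 |J2
b5 |J1
b6 |Sf2

b3 stroke at Sf1  (Sf1 (Sf) sets flow on bond)
b6 stroke at Sf2  (Sf2 (Sf) sets flow on bond)
b4 stroke at J2  (prefer integral on C1)
b1 stroke at GY1  (J2 effort already set via bond 4)
b2 stroke at R1  (common-e at J2 fixed by 4)
b0 stroke at GY1  (GY1: gyrator matches bond 1)
b5 stroke at J1  (J1 needs exactly one e-in)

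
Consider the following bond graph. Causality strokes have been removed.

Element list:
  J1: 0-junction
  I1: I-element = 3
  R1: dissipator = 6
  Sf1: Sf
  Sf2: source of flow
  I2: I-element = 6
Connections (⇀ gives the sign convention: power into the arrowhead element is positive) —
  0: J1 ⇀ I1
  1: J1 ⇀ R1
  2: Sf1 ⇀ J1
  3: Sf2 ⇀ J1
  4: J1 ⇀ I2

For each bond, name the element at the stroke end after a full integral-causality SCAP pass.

#2 stroke→Sf1  (Sf1 (Sf) sets flow on bond)
#3 stroke→Sf2  (Sf2 fixes flow; stroke at Sf2)
#0 stroke→I1  (I1: I, integral causality)
#4 stroke→I2  (I2 outputs flow p/I2)
#1 stroke→J1  (closing 0-jn rule on J1)

#0 |I1
#1 |J1
#2 |Sf1
#3 |Sf2
#4 |I2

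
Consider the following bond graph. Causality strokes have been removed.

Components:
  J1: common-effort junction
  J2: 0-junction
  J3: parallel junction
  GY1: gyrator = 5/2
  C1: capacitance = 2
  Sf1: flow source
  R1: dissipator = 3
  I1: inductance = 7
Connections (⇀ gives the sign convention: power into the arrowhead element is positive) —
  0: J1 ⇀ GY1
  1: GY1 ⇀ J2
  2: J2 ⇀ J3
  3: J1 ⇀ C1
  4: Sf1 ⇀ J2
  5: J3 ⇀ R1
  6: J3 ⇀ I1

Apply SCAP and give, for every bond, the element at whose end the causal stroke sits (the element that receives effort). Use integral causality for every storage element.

b0 stroke→GY1
b1 stroke→GY1
b2 stroke→J2
b3 stroke→J1
b4 stroke→Sf1
b5 stroke→J3
b6 stroke→I1

b4 →Sf1  (Sf1: flow source, stroke at near end)
b3 →J1  (C1 outputs effort q/C1)
b0 →GY1  (J1 effort already set via bond 3)
b1 →GY1  (GY1: gyrator matches bond 0)
b2 →J2  (J2 needs exactly one e-in)
b6 →I1  (I1: I, integral causality)
b5 →J3  (J3 needs exactly one e-in)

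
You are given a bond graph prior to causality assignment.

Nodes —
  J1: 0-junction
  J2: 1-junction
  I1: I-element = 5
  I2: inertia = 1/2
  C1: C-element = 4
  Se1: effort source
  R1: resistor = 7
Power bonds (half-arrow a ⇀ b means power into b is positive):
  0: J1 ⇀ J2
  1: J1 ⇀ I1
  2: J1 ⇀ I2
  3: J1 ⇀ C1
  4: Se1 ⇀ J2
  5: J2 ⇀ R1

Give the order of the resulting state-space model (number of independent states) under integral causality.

#4 stroke→J2  (Se1 (Se) sets effort on bond)
#1 stroke→I1  (I1: I, integral causality)
#2 stroke→I2  (I2 integral (f out))
#3 stroke→J1  (prefer integral on C1)
#0 stroke→J2  (common-e at J1 fixed by 3)
#5 stroke→R1  (J2: last free bond brings flow in)

3  (C1, I1, I2 all integral)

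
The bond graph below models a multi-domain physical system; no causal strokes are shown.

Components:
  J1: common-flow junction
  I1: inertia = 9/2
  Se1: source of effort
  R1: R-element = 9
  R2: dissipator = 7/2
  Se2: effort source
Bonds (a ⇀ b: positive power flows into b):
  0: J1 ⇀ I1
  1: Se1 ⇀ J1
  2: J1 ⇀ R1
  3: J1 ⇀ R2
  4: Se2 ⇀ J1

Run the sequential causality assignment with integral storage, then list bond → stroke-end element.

β1 stroke→J1  (Se1 (Se) sets effort on bond)
β4 stroke→J1  (Se2 fixes effort; stroke away)
β0 stroke→I1  (I1 integral (f out))
β2 stroke→J1  (J1: bond 0 brought flow, rest push out)
β3 stroke→J1  (common-f at J1 fixed by 0)

β0 stroke at I1
β1 stroke at J1
β2 stroke at J1
β3 stroke at J1
β4 stroke at J1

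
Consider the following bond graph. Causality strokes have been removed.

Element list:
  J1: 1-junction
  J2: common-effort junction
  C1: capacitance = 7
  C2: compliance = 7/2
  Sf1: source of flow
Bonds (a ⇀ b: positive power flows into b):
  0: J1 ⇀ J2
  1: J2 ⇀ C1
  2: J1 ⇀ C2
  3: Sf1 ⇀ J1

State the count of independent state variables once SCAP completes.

2  (C1, C2 all integral)

b3 →Sf1  (Sf1: flow source, stroke at near end)
b0 →J1  (J1 flow already set via bond 3)
b2 →J1  (J1 flow already set via bond 3)
b1 →J2  (only one effort-in slot at J2)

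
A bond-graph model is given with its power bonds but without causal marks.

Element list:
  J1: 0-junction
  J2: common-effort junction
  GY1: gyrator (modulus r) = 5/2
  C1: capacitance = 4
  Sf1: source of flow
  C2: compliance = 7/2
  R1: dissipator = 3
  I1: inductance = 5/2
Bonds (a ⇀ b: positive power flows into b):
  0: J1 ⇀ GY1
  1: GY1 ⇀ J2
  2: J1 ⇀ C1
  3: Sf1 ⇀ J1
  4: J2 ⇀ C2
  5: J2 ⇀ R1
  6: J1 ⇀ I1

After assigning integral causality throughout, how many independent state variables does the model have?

3  (C1, C2, I1 all integral)

#3 stroke at Sf1  (source Sf1 imposes f)
#2 stroke at J1  (C1 outputs effort q/C1)
#0 stroke at GY1  (0-jn J1 has e-setter on 2)
#6 stroke at I1  (J1 effort already set via bond 2)
#1 stroke at GY1  (GY1: gyrator matches bond 0)
#4 stroke at J2  (C2 outputs effort q/C2)
#5 stroke at R1  (0-jn J2 has e-setter on 4)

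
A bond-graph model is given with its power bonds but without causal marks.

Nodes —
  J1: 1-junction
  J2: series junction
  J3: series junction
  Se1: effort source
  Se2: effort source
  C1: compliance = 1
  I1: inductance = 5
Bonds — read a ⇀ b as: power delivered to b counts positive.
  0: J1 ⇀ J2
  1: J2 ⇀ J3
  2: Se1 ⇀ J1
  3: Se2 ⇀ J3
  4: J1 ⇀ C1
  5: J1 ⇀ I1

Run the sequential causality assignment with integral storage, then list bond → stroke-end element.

#0 →J1
#1 →J2
#2 →J1
#3 →J3
#4 →J1
#5 →I1

bond 2 stroke at J1  (Se1 fixes effort; stroke away)
bond 3 stroke at J3  (Se2 (Se) sets effort on bond)
bond 1 stroke at J2  (closing 1-jn rule on J3)
bond 0 stroke at J1  (closing 1-jn rule on J2)
bond 4 stroke at J1  (C1: C, integral causality)
bond 5 stroke at I1  (closing 1-jn rule on J1)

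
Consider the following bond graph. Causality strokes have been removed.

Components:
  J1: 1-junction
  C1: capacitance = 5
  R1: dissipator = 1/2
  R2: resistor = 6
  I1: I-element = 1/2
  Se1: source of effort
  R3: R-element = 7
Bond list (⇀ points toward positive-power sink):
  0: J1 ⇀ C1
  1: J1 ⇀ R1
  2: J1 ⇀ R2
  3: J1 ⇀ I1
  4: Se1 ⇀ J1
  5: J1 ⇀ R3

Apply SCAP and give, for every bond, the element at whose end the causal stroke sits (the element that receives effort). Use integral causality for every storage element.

b4 stroke at J1  (Se1: effort source, stroke at far end)
b0 stroke at J1  (C1: C, integral causality)
b3 stroke at I1  (prefer integral on I1)
b1 stroke at J1  (J1 flow already set via bond 3)
b2 stroke at J1  (J1 flow already set via bond 3)
b5 stroke at J1  (common-f at J1 fixed by 3)

bond 0 stroke at J1
bond 1 stroke at J1
bond 2 stroke at J1
bond 3 stroke at I1
bond 4 stroke at J1
bond 5 stroke at J1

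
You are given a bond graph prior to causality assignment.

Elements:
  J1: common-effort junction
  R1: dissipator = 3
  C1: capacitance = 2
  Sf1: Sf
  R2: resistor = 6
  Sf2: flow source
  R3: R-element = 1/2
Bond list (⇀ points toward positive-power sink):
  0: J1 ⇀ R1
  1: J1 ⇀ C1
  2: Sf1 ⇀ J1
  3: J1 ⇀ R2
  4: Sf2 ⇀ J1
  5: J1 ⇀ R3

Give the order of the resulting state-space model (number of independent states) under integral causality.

1  (C1 all integral)

b2 |Sf1  (Sf1: flow source, stroke at near end)
b4 |Sf2  (Sf2 (Sf) sets flow on bond)
b1 |J1  (C1: C, integral causality)
b0 |R1  (J1 effort already set via bond 1)
b3 |R2  (common-e at J1 fixed by 1)
b5 |R3  (0-jn J1 has e-setter on 1)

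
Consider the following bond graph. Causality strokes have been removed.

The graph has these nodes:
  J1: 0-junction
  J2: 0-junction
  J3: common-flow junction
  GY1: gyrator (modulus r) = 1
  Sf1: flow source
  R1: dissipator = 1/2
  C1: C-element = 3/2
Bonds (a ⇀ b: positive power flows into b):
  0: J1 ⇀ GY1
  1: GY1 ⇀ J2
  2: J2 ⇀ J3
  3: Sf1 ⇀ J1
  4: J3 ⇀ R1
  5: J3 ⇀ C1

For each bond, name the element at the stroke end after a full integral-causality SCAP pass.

bond 3 |Sf1  (Sf1: flow source, stroke at near end)
bond 0 |J1  (J1: last free bond brings effort in)
bond 1 |J2  (GY1: gyrator matches bond 0)
bond 2 |J3  (J2 effort already set via bond 1)
bond 5 |J3  (C1 integral (e out))
bond 4 |R1  (J3: last free bond brings flow in)

β0 →J1
β1 →J2
β2 →J3
β3 →Sf1
β4 →R1
β5 →J3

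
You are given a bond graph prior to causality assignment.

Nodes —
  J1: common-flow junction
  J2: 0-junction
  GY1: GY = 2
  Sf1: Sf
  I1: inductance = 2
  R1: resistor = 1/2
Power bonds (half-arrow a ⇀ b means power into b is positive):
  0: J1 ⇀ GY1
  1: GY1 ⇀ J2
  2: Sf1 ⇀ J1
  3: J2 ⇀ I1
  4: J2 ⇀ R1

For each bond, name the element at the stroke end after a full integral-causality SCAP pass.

β2 stroke→Sf1  (Sf1: flow source, stroke at near end)
β0 stroke→J1  (J1 flow already set via bond 2)
β1 stroke→J2  (GY1: gyrator matches bond 0)
β3 stroke→I1  (common-e at J2 fixed by 1)
β4 stroke→R1  (J2: bond 1 brought effort, rest push out)

b0 stroke at J1
b1 stroke at J2
b2 stroke at Sf1
b3 stroke at I1
b4 stroke at R1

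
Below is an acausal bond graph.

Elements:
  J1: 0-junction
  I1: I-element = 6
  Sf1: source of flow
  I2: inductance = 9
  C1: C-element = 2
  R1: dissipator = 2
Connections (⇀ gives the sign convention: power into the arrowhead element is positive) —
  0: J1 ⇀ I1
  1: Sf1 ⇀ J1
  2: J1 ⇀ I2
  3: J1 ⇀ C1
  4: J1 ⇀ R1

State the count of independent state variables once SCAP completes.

3  (C1, I1, I2 all integral)

β1 →Sf1  (Sf1: flow source, stroke at near end)
β0 →I1  (prefer integral on I1)
β2 →I2  (I2: I, integral causality)
β3 →J1  (C1 integral (e out))
β4 →R1  (common-e at J1 fixed by 3)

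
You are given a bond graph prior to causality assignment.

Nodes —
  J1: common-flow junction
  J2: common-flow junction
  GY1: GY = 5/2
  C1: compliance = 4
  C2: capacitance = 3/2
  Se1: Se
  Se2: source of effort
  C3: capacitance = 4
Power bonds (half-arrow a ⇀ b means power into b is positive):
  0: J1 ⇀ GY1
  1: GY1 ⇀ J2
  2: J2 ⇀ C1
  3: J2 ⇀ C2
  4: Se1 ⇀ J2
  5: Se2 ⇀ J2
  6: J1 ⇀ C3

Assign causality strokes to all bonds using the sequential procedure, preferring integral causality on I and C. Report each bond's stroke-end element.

#4 →J2  (Se1 fixes effort; stroke away)
#5 →J2  (source Se2 imposes e)
#2 →J2  (prefer integral on C1)
#3 →J2  (C2: C, integral causality)
#1 →GY1  (J2 needs exactly one f-in)
#0 →GY1  (GY GY1: same side as bond 1)
#6 →J1  (common-f at J1 fixed by 0)

#0 stroke→GY1
#1 stroke→GY1
#2 stroke→J2
#3 stroke→J2
#4 stroke→J2
#5 stroke→J2
#6 stroke→J1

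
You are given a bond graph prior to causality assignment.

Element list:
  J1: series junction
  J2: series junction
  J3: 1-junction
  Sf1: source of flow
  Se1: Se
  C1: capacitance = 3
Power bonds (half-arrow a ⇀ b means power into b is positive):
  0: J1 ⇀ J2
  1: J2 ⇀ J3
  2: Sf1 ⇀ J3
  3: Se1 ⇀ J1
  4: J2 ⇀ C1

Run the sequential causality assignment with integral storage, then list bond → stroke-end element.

bond 0 →J2
bond 1 →J3
bond 2 →Sf1
bond 3 →J1
bond 4 →J2

b2 →Sf1  (source Sf1 imposes f)
b3 →J1  (Se1 (Se) sets effort on bond)
b0 →J2  (J1 needs exactly one f-in)
b1 →J3  (1-jn J3 has f-setter on 2)
b4 →J2  (common-f at J2 fixed by 1)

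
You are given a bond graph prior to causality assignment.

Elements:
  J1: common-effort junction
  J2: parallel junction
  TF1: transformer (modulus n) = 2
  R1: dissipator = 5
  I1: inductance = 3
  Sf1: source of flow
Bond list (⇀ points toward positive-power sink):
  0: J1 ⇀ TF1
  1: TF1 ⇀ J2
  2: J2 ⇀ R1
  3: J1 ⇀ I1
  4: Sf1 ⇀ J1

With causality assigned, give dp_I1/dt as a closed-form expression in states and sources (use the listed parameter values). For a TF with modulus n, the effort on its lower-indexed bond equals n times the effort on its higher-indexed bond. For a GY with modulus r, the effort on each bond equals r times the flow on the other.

b4 |Sf1  (Sf1 fixes flow; stroke at Sf1)
b3 |I1  (I1 outputs flow p/I1)
b0 |J1  (closing 0-jn rule on J1)
b1 |TF1  (through TF1, causality passes straight; one stroke at TF1)
b2 |J2  (only one effort-in slot at J2)

dp_I1/dt = 20*F_Sf1 - 20*p_I1/3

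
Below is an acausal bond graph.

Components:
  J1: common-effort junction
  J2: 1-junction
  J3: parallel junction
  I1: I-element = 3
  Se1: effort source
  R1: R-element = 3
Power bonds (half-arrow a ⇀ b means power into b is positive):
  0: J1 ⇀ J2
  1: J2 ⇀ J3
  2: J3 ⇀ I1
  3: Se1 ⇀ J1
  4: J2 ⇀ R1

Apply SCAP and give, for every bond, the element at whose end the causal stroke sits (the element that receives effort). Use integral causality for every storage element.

β3 →J1  (Se1 (Se) sets effort on bond)
β0 →J2  (0-jn J1 has e-setter on 3)
β2 →I1  (I1 integral (f out))
β1 →J3  (J3: last free bond brings effort in)
β4 →J2  (common-f at J2 fixed by 1)

#0 stroke→J2
#1 stroke→J3
#2 stroke→I1
#3 stroke→J1
#4 stroke→J2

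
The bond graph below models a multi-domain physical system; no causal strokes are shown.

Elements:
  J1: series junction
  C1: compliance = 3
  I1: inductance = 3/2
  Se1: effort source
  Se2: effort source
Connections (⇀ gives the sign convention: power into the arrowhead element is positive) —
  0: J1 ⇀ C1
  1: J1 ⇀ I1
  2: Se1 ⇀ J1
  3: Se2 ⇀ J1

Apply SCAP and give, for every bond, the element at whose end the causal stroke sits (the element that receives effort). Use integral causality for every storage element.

bond 0 stroke at J1
bond 1 stroke at I1
bond 2 stroke at J1
bond 3 stroke at J1

b2 |J1  (source Se1 imposes e)
b3 |J1  (source Se2 imposes e)
b0 |J1  (C1: C, integral causality)
b1 |I1  (closing 1-jn rule on J1)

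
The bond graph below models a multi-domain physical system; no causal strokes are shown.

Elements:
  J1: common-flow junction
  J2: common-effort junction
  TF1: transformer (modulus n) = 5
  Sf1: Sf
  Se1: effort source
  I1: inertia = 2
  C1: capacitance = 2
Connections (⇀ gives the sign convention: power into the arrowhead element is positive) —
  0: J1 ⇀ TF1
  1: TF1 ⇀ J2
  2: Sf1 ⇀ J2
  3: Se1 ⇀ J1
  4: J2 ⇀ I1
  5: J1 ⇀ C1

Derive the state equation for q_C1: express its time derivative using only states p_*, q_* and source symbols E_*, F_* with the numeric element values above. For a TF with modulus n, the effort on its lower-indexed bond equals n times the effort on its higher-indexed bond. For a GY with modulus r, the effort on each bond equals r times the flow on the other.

dq_C1/dt = -F_Sf1/5 + p_I1/10

#2 →Sf1  (Sf1 (Sf) sets flow on bond)
#3 →J1  (Se1 fixes effort; stroke away)
#4 →I1  (I1: I, integral causality)
#1 →J2  (only one effort-in slot at J2)
#0 →TF1  (TF TF1: opposite of bond 1)
#5 →J1  (J1: bond 0 brought flow, rest push out)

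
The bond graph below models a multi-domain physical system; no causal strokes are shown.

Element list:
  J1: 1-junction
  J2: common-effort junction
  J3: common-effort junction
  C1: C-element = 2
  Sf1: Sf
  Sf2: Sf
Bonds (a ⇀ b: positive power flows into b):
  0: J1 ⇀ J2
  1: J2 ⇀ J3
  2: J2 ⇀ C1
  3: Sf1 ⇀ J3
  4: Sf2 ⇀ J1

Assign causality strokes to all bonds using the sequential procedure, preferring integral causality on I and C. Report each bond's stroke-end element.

b3 stroke at Sf1  (Sf1 (Sf) sets flow on bond)
b4 stroke at Sf2  (Sf2: flow source, stroke at near end)
b0 stroke at J1  (J1 flow already set via bond 4)
b1 stroke at J3  (J3: last free bond brings effort in)
b2 stroke at J2  (closing 0-jn rule on J2)

bond 0 |J1
bond 1 |J3
bond 2 |J2
bond 3 |Sf1
bond 4 |Sf2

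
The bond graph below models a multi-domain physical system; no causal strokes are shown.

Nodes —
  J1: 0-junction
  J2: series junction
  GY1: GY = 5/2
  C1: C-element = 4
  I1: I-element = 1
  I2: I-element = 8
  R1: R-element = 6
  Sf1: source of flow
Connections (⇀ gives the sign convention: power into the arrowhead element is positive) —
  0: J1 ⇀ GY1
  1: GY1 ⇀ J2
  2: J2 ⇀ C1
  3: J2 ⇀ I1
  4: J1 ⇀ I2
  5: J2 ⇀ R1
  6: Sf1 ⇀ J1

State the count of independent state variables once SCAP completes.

3  (C1, I1, I2 all integral)

#6 →Sf1  (Sf1 fixes flow; stroke at Sf1)
#2 →J2  (C1 outputs effort q/C1)
#3 →I1  (I1 outputs flow p/I1)
#1 →J2  (1-jn J2 has f-setter on 3)
#5 →J2  (J2 flow already set via bond 3)
#0 →J1  (GY1: gyrator matches bond 1)
#4 →I2  (J1 effort already set via bond 0)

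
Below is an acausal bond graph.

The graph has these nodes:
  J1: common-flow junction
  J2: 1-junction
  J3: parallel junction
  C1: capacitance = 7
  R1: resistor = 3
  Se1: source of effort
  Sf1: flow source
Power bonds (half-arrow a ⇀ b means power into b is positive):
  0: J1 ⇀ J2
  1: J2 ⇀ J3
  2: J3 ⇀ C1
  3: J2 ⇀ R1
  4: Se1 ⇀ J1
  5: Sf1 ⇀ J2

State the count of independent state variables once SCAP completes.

#4 stroke→J1  (Se1: effort source, stroke at far end)
#5 stroke→Sf1  (Sf1: flow source, stroke at near end)
#0 stroke→J2  (only one flow-in slot at J1)
#1 stroke→J2  (J2 flow already set via bond 5)
#3 stroke→J2  (J2 flow already set via bond 5)
#2 stroke→J3  (closing 0-jn rule on J3)

1  (C1 all integral)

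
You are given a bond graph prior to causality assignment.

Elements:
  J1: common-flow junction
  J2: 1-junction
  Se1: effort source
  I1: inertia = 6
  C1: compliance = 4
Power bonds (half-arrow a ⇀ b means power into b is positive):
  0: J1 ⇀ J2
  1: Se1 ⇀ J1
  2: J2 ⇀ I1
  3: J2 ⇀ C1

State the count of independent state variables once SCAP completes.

β1 stroke at J1  (Se1 (Se) sets effort on bond)
β0 stroke at J2  (only one flow-in slot at J1)
β2 stroke at I1  (I1 outputs flow p/I1)
β3 stroke at J2  (J2 flow already set via bond 2)

2  (C1, I1 all integral)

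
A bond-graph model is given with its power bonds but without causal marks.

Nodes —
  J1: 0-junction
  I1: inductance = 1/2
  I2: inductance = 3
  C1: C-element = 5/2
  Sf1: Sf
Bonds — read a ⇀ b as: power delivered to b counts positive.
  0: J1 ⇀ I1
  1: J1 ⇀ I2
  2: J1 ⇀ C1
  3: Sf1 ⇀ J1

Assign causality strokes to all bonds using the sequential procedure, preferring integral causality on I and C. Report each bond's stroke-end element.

b3 |Sf1  (Sf1: flow source, stroke at near end)
b0 |I1  (I1: I, integral causality)
b1 |I2  (I2: I, integral causality)
b2 |J1  (only one effort-in slot at J1)

β0 stroke→I1
β1 stroke→I2
β2 stroke→J1
β3 stroke→Sf1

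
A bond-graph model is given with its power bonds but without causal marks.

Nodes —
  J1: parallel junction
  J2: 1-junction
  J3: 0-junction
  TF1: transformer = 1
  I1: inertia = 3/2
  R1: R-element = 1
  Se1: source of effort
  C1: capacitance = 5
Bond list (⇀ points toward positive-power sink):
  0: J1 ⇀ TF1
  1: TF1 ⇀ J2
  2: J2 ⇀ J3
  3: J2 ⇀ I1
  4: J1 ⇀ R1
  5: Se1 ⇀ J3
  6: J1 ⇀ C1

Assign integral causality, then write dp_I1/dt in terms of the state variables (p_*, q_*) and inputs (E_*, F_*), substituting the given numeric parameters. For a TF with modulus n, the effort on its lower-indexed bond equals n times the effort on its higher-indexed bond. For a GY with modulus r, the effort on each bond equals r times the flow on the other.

dp_I1/dt = -E_Se1 + q_C1/5

#5 stroke at J3  (Se1 fixes effort; stroke away)
#2 stroke at J2  (common-e at J3 fixed by 5)
#3 stroke at I1  (I1: I, integral causality)
#1 stroke at J2  (common-f at J2 fixed by 3)
#0 stroke at TF1  (TF TF1: opposite of bond 1)
#6 stroke at J1  (C1 outputs effort q/C1)
#4 stroke at R1  (0-jn J1 has e-setter on 6)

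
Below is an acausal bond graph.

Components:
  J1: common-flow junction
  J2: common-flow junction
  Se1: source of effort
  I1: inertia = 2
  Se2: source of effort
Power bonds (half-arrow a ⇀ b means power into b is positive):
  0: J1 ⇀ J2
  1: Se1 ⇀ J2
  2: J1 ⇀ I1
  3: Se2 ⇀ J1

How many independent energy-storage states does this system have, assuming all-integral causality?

#1 →J2  (Se1: effort source, stroke at far end)
#3 →J1  (Se2 (Se) sets effort on bond)
#0 →J1  (J2: last free bond brings flow in)
#2 →I1  (J1: last free bond brings flow in)

1  (I1 all integral)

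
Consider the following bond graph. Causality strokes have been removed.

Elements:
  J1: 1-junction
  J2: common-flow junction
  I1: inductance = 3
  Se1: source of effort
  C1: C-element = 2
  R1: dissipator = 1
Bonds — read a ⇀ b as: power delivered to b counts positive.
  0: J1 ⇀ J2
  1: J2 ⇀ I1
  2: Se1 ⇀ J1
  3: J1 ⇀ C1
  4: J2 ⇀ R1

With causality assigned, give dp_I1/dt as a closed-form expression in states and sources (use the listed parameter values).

#2 →J1  (Se1: effort source, stroke at far end)
#1 →I1  (I1 integral (f out))
#0 →J2  (J2: bond 1 brought flow, rest push out)
#4 →J2  (1-jn J2 has f-setter on 1)
#3 →J1  (1-jn J1 has f-setter on 0)

dp_I1/dt = E_Se1 - p_I1/3 - q_C1/2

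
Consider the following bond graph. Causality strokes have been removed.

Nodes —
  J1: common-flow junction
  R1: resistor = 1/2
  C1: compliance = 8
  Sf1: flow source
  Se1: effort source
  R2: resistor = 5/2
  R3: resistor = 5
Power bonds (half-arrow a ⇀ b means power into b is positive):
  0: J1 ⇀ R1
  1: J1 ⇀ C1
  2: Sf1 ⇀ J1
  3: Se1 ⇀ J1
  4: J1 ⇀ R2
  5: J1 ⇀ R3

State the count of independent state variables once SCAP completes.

1  (C1 all integral)

bond 2 |Sf1  (Sf1: flow source, stroke at near end)
bond 3 |J1  (Se1 fixes effort; stroke away)
bond 0 |J1  (common-f at J1 fixed by 2)
bond 1 |J1  (common-f at J1 fixed by 2)
bond 4 |J1  (J1: bond 2 brought flow, rest push out)
bond 5 |J1  (J1: bond 2 brought flow, rest push out)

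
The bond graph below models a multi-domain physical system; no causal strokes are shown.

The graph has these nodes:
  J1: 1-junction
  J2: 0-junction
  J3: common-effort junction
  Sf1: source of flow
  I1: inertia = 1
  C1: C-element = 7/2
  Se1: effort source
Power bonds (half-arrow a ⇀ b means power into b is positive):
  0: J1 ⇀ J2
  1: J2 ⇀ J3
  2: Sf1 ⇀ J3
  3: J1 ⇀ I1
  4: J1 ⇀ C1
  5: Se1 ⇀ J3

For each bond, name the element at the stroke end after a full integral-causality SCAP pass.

β0 stroke→J1
β1 stroke→J2
β2 stroke→Sf1
β3 stroke→I1
β4 stroke→J1
β5 stroke→J3

b2 |Sf1  (source Sf1 imposes f)
b5 |J3  (Se1 fixes effort; stroke away)
b1 |J2  (J3: bond 5 brought effort, rest push out)
b0 |J1  (common-e at J2 fixed by 1)
b3 |I1  (I1: I, integral causality)
b4 |J1  (1-jn J1 has f-setter on 3)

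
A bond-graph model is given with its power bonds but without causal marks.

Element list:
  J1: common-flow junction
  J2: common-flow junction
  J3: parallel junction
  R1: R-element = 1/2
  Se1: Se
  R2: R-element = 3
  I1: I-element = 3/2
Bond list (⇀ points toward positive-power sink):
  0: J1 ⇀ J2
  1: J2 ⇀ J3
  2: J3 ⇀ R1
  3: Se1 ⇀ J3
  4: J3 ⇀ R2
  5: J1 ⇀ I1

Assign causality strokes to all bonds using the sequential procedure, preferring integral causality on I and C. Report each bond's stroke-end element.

β0 |J1
β1 |J2
β2 |R1
β3 |J3
β4 |R2
β5 |I1

bond 3 |J3  (source Se1 imposes e)
bond 1 |J2  (common-e at J3 fixed by 3)
bond 2 |R1  (J3 effort already set via bond 3)
bond 4 |R2  (J3: bond 3 brought effort, rest push out)
bond 0 |J1  (only one flow-in slot at J2)
bond 5 |I1  (J1: last free bond brings flow in)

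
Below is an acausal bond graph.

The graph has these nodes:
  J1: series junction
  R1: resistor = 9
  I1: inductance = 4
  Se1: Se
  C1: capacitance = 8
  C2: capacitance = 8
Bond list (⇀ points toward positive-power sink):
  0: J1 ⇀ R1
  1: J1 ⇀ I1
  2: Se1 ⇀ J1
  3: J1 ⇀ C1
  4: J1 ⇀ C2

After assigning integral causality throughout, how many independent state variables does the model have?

β2 |J1  (source Se1 imposes e)
β1 |I1  (I1 outputs flow p/I1)
β0 |J1  (common-f at J1 fixed by 1)
β3 |J1  (common-f at J1 fixed by 1)
β4 |J1  (J1: bond 1 brought flow, rest push out)

3  (C1, C2, I1 all integral)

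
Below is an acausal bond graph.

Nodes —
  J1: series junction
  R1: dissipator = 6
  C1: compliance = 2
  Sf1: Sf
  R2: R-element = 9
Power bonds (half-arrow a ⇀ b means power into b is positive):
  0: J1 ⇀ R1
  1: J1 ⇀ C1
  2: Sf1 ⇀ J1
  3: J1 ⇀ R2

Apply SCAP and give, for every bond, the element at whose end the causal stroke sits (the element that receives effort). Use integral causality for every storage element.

b0 stroke at J1
b1 stroke at J1
b2 stroke at Sf1
b3 stroke at J1

bond 2 |Sf1  (Sf1: flow source, stroke at near end)
bond 0 |J1  (common-f at J1 fixed by 2)
bond 1 |J1  (1-jn J1 has f-setter on 2)
bond 3 |J1  (common-f at J1 fixed by 2)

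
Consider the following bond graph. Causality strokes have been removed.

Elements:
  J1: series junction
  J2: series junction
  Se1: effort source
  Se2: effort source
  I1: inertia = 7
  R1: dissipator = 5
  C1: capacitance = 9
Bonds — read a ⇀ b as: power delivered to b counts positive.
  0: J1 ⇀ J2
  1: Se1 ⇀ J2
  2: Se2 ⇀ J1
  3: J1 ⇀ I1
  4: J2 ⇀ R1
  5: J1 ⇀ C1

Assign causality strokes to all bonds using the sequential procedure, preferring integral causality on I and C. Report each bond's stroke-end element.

bond 0 |J1
bond 1 |J2
bond 2 |J1
bond 3 |I1
bond 4 |J2
bond 5 |J1

b1 →J2  (source Se1 imposes e)
b2 →J1  (Se2 fixes effort; stroke away)
b3 →I1  (prefer integral on I1)
b0 →J1  (1-jn J1 has f-setter on 3)
b5 →J1  (J1 flow already set via bond 3)
b4 →J2  (J2: bond 0 brought flow, rest push out)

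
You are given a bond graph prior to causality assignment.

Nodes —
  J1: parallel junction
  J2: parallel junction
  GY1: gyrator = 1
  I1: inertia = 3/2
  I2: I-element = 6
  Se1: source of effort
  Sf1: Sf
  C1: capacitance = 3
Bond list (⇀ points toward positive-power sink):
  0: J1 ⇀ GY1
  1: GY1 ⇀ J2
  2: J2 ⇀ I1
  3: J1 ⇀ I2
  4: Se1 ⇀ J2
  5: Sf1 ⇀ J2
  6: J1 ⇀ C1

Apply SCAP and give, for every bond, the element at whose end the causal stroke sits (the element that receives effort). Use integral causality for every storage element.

b4 stroke→J2  (Se1 fixes effort; stroke away)
b5 stroke→Sf1  (source Sf1 imposes f)
b1 stroke→GY1  (0-jn J2 has e-setter on 4)
b2 stroke→I1  (J2: bond 4 brought effort, rest push out)
b0 stroke→GY1  (through GY1, causality inverts; strokes same side of GY1)
b3 stroke→I2  (I2 integral (f out))
b6 stroke→J1  (J1: last free bond brings effort in)

bond 0 |GY1
bond 1 |GY1
bond 2 |I1
bond 3 |I2
bond 4 |J2
bond 5 |Sf1
bond 6 |J1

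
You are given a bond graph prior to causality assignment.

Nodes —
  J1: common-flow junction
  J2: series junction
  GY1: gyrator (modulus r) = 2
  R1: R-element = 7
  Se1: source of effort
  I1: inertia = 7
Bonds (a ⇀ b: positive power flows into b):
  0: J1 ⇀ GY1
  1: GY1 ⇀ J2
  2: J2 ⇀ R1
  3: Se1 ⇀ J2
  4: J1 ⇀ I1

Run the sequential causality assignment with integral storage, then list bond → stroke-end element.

β3 stroke at J2  (Se1 (Se) sets effort on bond)
β4 stroke at I1  (I1 outputs flow p/I1)
β0 stroke at J1  (J1: bond 4 brought flow, rest push out)
β1 stroke at J2  (through GY1, causality inverts; strokes same side of GY1)
β2 stroke at R1  (J2 needs exactly one f-in)

β0 |J1
β1 |J2
β2 |R1
β3 |J2
β4 |I1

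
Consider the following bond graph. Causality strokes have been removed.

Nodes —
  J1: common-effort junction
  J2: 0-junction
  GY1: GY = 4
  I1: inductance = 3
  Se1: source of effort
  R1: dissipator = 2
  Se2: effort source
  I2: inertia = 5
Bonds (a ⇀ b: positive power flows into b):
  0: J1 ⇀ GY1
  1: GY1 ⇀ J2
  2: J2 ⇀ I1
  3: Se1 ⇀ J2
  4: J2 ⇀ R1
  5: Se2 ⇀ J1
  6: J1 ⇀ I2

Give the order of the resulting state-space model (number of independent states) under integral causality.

2  (I1, I2 all integral)

b3 |J2  (Se1: effort source, stroke at far end)
b5 |J1  (Se2: effort source, stroke at far end)
b0 |GY1  (J1: bond 5 brought effort, rest push out)
b6 |I2  (0-jn J1 has e-setter on 5)
b1 |GY1  (0-jn J2 has e-setter on 3)
b2 |I1  (J2 effort already set via bond 3)
b4 |R1  (J2: bond 3 brought effort, rest push out)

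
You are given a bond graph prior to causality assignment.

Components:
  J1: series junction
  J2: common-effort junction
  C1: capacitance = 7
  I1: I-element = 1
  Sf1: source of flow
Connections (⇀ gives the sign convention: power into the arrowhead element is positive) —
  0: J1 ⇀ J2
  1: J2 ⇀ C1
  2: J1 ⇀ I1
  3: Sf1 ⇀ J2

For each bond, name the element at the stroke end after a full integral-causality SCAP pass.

#0 stroke at J1
#1 stroke at J2
#2 stroke at I1
#3 stroke at Sf1

bond 3 stroke→Sf1  (Sf1 (Sf) sets flow on bond)
bond 1 stroke→J2  (C1: C, integral causality)
bond 0 stroke→J1  (0-jn J2 has e-setter on 1)
bond 2 stroke→I1  (closing 1-jn rule on J1)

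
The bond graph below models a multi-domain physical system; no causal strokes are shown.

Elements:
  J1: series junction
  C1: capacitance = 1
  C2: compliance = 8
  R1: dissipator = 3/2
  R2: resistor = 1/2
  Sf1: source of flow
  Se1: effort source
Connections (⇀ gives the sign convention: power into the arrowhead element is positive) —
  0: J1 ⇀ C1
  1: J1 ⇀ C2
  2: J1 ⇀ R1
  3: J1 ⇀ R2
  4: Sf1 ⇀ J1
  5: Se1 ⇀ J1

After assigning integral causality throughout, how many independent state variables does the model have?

bond 4 stroke→Sf1  (Sf1 fixes flow; stroke at Sf1)
bond 5 stroke→J1  (Se1 fixes effort; stroke away)
bond 0 stroke→J1  (common-f at J1 fixed by 4)
bond 1 stroke→J1  (common-f at J1 fixed by 4)
bond 2 stroke→J1  (J1 flow already set via bond 4)
bond 3 stroke→J1  (common-f at J1 fixed by 4)

2  (C1, C2 all integral)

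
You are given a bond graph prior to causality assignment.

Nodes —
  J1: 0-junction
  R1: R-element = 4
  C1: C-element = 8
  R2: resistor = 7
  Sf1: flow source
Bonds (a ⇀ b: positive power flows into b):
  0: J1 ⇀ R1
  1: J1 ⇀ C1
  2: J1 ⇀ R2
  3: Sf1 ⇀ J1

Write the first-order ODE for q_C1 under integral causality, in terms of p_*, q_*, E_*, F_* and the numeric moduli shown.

dq_C1/dt = F_Sf1 - 11*q_C1/224

bond 3 |Sf1  (Sf1 (Sf) sets flow on bond)
bond 1 |J1  (C1: C, integral causality)
bond 0 |R1  (J1: bond 1 brought effort, rest push out)
bond 2 |R2  (common-e at J1 fixed by 1)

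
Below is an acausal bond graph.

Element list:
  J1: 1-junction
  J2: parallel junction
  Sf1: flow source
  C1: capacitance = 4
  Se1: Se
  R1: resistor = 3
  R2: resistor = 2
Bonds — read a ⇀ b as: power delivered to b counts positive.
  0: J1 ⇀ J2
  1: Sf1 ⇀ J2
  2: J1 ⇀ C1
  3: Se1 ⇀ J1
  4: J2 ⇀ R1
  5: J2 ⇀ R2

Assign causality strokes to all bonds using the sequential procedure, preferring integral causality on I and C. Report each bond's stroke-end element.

#0 →J2
#1 →Sf1
#2 →J1
#3 →J1
#4 →R1
#5 →R2

β1 →Sf1  (source Sf1 imposes f)
β3 →J1  (Se1 fixes effort; stroke away)
β2 →J1  (C1 outputs effort q/C1)
β0 →J2  (J1 needs exactly one f-in)
β4 →R1  (0-jn J2 has e-setter on 0)
β5 →R2  (J2 effort already set via bond 0)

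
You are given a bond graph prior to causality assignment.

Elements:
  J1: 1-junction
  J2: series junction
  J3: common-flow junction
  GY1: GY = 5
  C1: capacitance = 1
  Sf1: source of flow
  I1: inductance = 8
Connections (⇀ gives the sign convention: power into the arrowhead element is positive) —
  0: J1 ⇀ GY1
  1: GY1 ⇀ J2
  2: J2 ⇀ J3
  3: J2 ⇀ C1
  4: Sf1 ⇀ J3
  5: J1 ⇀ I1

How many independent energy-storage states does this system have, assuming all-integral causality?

2  (C1, I1 all integral)

b4 →Sf1  (Sf1: flow source, stroke at near end)
b2 →J3  (J3 flow already set via bond 4)
b1 →J2  (common-f at J2 fixed by 2)
b3 →J2  (1-jn J2 has f-setter on 2)
b0 →J1  (GY GY1: same side as bond 1)
b5 →I1  (closing 1-jn rule on J1)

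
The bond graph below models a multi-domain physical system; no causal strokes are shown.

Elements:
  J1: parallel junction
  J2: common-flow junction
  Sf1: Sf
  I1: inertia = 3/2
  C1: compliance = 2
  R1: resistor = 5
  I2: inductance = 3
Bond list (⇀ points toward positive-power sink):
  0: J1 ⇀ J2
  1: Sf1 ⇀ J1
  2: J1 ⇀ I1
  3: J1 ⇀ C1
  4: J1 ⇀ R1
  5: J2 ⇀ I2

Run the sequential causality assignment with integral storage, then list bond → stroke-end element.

bond 1 |Sf1  (Sf1 (Sf) sets flow on bond)
bond 2 |I1  (I1 outputs flow p/I1)
bond 3 |J1  (prefer integral on C1)
bond 0 |J2  (common-e at J1 fixed by 3)
bond 4 |R1  (J1: bond 3 brought effort, rest push out)
bond 5 |I2  (only one flow-in slot at J2)

#0 →J2
#1 →Sf1
#2 →I1
#3 →J1
#4 →R1
#5 →I2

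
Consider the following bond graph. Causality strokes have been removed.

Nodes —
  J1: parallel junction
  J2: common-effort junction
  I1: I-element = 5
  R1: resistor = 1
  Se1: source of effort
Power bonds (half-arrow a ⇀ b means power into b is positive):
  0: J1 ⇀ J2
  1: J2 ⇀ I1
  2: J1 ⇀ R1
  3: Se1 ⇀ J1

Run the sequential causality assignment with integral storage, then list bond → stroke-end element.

b3 stroke at J1  (Se1 (Se) sets effort on bond)
b0 stroke at J2  (common-e at J1 fixed by 3)
b2 stroke at R1  (0-jn J1 has e-setter on 3)
b1 stroke at I1  (J2 effort already set via bond 0)

β0 stroke at J2
β1 stroke at I1
β2 stroke at R1
β3 stroke at J1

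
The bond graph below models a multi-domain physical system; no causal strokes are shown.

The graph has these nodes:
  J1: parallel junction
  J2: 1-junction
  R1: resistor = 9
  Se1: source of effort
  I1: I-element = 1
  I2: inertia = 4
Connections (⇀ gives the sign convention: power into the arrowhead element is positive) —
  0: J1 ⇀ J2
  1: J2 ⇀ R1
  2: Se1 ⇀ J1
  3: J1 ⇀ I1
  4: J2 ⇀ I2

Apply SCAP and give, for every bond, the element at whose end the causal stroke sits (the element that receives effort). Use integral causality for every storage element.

b0 stroke→J2
b1 stroke→J2
b2 stroke→J1
b3 stroke→I1
b4 stroke→I2

β2 →J1  (Se1 fixes effort; stroke away)
β0 →J2  (J1: bond 2 brought effort, rest push out)
β3 →I1  (J1: bond 2 brought effort, rest push out)
β4 →I2  (I2 outputs flow p/I2)
β1 →J2  (1-jn J2 has f-setter on 4)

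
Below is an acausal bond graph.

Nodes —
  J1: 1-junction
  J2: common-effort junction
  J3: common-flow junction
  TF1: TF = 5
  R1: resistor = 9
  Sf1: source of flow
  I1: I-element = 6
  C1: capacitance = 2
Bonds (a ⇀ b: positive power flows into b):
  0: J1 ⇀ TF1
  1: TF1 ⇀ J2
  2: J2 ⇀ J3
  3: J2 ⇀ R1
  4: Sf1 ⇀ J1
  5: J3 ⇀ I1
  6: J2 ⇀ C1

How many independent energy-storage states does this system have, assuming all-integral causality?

b4 stroke→Sf1  (source Sf1 imposes f)
b0 stroke→J1  (J1: bond 4 brought flow, rest push out)
b1 stroke→TF1  (TF1: transformer flips bond 0)
b5 stroke→I1  (I1 outputs flow p/I1)
b2 stroke→J3  (common-f at J3 fixed by 5)
b6 stroke→J2  (prefer integral on C1)
b3 stroke→R1  (common-e at J2 fixed by 6)

2  (C1, I1 all integral)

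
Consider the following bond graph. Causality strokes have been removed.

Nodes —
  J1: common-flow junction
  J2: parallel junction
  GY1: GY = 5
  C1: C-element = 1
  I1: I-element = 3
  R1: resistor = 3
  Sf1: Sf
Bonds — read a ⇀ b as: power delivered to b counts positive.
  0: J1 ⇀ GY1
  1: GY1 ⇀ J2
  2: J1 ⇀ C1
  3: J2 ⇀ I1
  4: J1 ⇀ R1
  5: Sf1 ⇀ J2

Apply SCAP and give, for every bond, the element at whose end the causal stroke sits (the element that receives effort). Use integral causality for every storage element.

#5 |Sf1  (Sf1 (Sf) sets flow on bond)
#2 |J1  (C1 outputs effort q/C1)
#3 |I1  (I1 outputs flow p/I1)
#1 |J2  (only one effort-in slot at J2)
#0 |J1  (GY1 both-in/both-out from 1)
#4 |R1  (closing 1-jn rule on J1)

β0 |J1
β1 |J2
β2 |J1
β3 |I1
β4 |R1
β5 |Sf1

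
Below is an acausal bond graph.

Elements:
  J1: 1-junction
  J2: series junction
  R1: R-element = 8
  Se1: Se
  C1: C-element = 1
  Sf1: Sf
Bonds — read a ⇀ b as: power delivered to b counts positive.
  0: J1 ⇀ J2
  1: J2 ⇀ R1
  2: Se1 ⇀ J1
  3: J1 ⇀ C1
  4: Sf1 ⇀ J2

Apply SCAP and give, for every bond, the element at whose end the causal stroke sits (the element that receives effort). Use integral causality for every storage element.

b2 |J1  (Se1: effort source, stroke at far end)
b4 |Sf1  (Sf1 fixes flow; stroke at Sf1)
b0 |J2  (J2 flow already set via bond 4)
b1 |J2  (1-jn J2 has f-setter on 4)
b3 |J1  (common-f at J1 fixed by 0)

b0 stroke→J2
b1 stroke→J2
b2 stroke→J1
b3 stroke→J1
b4 stroke→Sf1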